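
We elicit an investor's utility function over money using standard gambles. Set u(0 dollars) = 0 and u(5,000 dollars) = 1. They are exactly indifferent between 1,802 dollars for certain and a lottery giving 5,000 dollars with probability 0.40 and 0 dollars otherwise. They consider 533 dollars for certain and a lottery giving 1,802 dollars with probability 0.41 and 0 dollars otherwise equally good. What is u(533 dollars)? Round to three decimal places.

0.164

From the first indifference, u(1,802 dollars) = 0.40·u(5,000 dollars) + 0.60·u(0 dollars) = 0.40·1 + 0.60·0 = 0.40.
Chaining: u(533 dollars) = 0.41·0.40 + 0.59·0.00 = 0.1640.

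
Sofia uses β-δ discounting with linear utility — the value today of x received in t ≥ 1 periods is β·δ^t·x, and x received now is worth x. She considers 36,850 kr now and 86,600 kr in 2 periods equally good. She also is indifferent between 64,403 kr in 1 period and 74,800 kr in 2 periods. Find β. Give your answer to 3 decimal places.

β ≈ 0.574

From the later pair, β·δ^1·64403 = β·δ^2·74800; dividing through, δ = 64403/74800 = 0.86100.
The first indifference: 36850 = β·δ^2·86600, so β = 36850/(δ^2·86600) = 36850/(0.74133·86600) ≈ 0.574.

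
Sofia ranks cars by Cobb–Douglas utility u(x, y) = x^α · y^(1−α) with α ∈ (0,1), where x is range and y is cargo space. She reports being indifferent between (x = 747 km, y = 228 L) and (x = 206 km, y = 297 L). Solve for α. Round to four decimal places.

α ≈ 0.1703

Set the two utilities equal: 747^α·228^(1−α) = 206^α·297^(1−α).
Taking logs: α·ln 747 + (1−α)·ln 228 = α·ln 206 + (1−α)·ln 297, i.e. α·1.2881890 = (1−α)·0.2643865.
With A = 1.2881890 and B = 0.2643865: α·A = (1−α)·B, so α = B/(A+B) = 0.2643865/1.5525755 ≈ 0.1703.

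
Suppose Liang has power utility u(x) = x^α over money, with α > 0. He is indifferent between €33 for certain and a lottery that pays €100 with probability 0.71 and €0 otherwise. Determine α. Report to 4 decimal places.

α ≈ 0.3089

The lottery's expected utility is 0.71·u(100) + 0.29·u(0) = 0.71·100^α (since u(0) = 0 for α > 0).
Equating: 33^α = 0.71·100^α, i.e. 0.3300^α = 0.71.
α = ln(0.71) / ln(33/100) = -0.3424903/-1.1086626 ≈ 0.3089.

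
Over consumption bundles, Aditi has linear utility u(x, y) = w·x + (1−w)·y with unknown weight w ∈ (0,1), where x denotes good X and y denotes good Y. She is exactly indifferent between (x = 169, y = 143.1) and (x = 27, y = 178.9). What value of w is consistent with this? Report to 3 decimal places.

Equating utilities: w·169 + (1−w)·143.1 = w·27 + (1−w)·178.9.
Rearranging, 142·w − 35.8·(1−w) = 0.
So w/(1−w) = 35.8/142 = 0.2521, giving w = 35.8/(142+35.8) = 0.201.

w = 0.201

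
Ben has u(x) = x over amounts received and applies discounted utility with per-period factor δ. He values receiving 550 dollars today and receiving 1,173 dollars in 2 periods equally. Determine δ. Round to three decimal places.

The payoff in 2 periods is discounted by δ^2, so u(550) = δ^2·u(1173) and δ^2 = u(550)/u(1173).
With u(x) = x: δ^2 = 550/1173 = 0.46888.
Hence δ = (0.46888)^(1/2) = 0.68475.

δ ≈ 0.685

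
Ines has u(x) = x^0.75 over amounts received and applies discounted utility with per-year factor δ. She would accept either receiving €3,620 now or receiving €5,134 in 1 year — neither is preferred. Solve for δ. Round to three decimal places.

δ ≈ 0.769

The payoff in 1 year is discounted by δ, so u(3620) = δ·u(5134) and δ = u(3620)/u(5134).
With u(x) = x^0.75: δ = 3620^0.75/5134^0.75 = (3620/5134)^0.75 = 0.76947.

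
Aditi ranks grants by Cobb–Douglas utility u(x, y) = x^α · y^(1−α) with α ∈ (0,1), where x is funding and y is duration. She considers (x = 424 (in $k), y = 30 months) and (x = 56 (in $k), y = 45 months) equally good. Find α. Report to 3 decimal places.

α ≈ 0.167

Set the two utilities equal: 424^α·30^(1−α) = 56^α·45^(1−α).
Rearrange to (424/56)^α = (45/30)^(1−α) and take logs: α·2.024382 = (1−α)·0.405465.
Thus α·(2.429847) = 0.405465, so α = 0.405465/2.429847 ≈ 0.167.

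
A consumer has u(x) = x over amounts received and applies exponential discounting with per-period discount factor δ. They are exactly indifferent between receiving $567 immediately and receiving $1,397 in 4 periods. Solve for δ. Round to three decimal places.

δ ≈ 0.798

The payoff in 4 periods is discounted by δ^4, so u(567) = δ^4·u(1397) and δ^4 = u(567)/u(1397).
With u(x) = x: δ^4 = 567/1397 = 0.40587.
Taking the 4th root: δ = 0.40587^(1/4) ≈ 0.798.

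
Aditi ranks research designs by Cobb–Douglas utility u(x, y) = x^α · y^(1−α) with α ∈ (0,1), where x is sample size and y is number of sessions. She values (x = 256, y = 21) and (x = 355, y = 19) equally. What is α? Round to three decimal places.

The Cobb–Douglas utilities coincide, so 256^α·21^(1−α) = 355^α·19^(1−α).
(256/355)^α = (19/21)^(1−α); take logs: α·ln(256/355) = (1−α)·ln(19/21), i.e. α·-0.326940 = (1−α)·-0.100083.
Thus α·(-0.427023) = -0.100083, so α = -0.100083/-0.427023 ≈ 0.234.

α ≈ 0.234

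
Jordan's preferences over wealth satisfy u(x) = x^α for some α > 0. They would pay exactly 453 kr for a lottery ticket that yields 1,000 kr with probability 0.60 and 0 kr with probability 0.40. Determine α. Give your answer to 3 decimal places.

α ≈ 0.645

EU(lottery) = 0.60·1000^α + 0.40·0 = 0.60·1000^α.
Indifference: 453^α = 0.60·1000^α, so (453/1000)^α = 0.60.
Take logs: α = ln 0.60 / ln(453/1000) ≈ 0.64509.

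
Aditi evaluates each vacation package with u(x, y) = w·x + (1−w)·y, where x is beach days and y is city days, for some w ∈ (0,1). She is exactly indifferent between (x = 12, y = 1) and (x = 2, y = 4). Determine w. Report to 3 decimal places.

w = 0.231

u(12,1) = u(2,4) means w·12 + (1−w)·1 = w·2 + (1−w)·4.
Rearranging, 10·w − 3·(1−w) = 0.
Hence w = 3/(10+3) = 3/13 = 0.231.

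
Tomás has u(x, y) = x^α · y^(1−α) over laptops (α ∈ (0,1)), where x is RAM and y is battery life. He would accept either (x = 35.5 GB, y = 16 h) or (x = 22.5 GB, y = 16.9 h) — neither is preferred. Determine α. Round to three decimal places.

α ≈ 0.107

Indifference: 35.5^α · 16^(1−α) = 22.5^α · 16.9^(1−α).
Rearrange to (35.5/22.5)^α = (16.9/16)^(1−α) and take logs: α·0.456017 = (1−α)·0.054725.
Thus α·(0.510742) = 0.054725, so α = 0.054725/0.510742 ≈ 0.107.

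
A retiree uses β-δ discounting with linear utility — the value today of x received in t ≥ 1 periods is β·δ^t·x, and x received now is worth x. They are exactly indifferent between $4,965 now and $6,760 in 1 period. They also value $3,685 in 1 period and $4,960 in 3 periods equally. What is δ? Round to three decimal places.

δ ≈ 0.862

From the later pair, β·δ^1·3685 = β·δ^3·4960; dividing through, δ^2 = 3685/4960 = 0.74294, so δ = 0.86194.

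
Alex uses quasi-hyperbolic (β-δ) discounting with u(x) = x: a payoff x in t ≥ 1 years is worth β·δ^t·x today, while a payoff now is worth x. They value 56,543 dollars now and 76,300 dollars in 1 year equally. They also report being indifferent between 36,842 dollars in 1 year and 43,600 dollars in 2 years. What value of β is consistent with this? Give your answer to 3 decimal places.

β ≈ 0.877

The second indifference involves only future payoffs, so β cancels: β·δ^1·36842 = β·δ^2·43600, giving δ = 36842/43600 = 0.84500.
Now use the now-vs-future pair: 56543 = β·δ·76300 gives β = 56543/(0.84500·76300) ≈ 0.877.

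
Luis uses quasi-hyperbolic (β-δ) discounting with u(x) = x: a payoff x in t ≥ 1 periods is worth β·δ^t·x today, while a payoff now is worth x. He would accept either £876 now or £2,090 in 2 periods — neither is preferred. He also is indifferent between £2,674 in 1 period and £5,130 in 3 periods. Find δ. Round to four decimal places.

δ ≈ 0.7220

The second indifference involves only future payoffs, so β cancels: β·δ^1·2674 = β·δ^3·5130, giving δ^2 = 2674/5130 = 0.52125, so δ = 0.72197.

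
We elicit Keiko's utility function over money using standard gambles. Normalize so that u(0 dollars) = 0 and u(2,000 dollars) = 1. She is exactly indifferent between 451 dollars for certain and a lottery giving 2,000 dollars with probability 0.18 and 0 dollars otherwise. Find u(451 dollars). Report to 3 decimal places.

0.180

u(451 dollars) equals the lottery's expected utility: 0.18·1 + 0.82·0 = 0.18.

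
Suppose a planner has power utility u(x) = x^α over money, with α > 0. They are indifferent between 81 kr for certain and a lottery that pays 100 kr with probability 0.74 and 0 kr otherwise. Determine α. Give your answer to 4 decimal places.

The lottery's expected utility is 0.74·u(100) + 0.26·u(0) = 0.74·100^α (since u(0) = 0 for α > 0).
Indifference: 81^α = 0.74·100^α, so (81/100)^α = 0.74.
Taking logs: α·ln(81/100) = ln(0.74), so α = -0.3011051 / -0.2107210 ≈ 1.4289.

α ≈ 1.4289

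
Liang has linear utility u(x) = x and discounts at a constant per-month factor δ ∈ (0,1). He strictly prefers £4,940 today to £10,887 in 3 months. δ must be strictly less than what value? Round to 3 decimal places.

The preference means 4940 > δ^3·10887.
Dividing by 10887: δ^3 < 0.45375. Both sides are positive, so the cube root keeps the direction.
δ < (4940/10887)^(1/3) ≈ 0.768.

δ < 0.768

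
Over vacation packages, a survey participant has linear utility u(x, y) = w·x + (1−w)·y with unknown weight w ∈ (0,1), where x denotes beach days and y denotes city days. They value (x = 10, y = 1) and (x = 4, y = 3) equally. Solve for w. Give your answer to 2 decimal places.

Indifference: w·10 + (1−w)·1 = w·4 + (1−w)·3.
w·(10−4) = (1−w)·(3−1), i.e. w·6 = (1−w)·2.
Hence w = 2/(6+2) = 2/8 = 0.25.

w = 0.25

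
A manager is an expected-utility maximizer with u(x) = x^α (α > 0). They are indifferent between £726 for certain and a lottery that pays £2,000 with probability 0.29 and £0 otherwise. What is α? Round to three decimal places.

α ≈ 1.222

The lottery's expected utility is 0.29·u(2000) + 0.71·u(0) = 0.29·2000^α (since u(0) = 0 for α > 0).
Indifference: 726^α = 0.29·2000^α, so (726/2000)^α = 0.29.
Taking logs: α·ln(726/2000) = ln(0.29), so α = -1.237874 / -1.013352 ≈ 1.222.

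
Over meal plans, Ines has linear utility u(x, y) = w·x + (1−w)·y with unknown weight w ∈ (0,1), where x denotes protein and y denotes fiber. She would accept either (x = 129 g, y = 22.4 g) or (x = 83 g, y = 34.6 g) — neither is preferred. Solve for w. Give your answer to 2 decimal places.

u(129,22.4) = u(83,34.6) means w·129 + (1−w)·22.4 = w·83 + (1−w)·34.6.
Collecting terms: w·46 = (1−w)·12.2.
So w/(1−w) = 12.2/46 = 0.2652, giving w = 12.2/(46+12.2) = 0.21.

w = 0.21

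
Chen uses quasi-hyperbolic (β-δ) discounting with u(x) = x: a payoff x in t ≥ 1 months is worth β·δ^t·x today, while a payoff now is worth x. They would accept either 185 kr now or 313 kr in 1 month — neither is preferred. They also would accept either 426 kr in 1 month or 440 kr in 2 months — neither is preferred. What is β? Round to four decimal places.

β ≈ 0.6105

From the later pair, β·δ^1·426 = β·δ^2·440; dividing through, δ = 426/440 = 0.96818.
Substituting δ into 185 = β·δ·313: β = 185/(303.041) ≈ 0.6105.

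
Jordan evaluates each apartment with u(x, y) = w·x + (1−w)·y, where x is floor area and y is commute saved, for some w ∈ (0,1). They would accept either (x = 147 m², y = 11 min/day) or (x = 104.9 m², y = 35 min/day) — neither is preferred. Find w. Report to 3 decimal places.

Equating utilities: w·147 + (1−w)·11 = w·104.9 + (1−w)·35.
Collecting terms: w·42.1 = (1−w)·24.
The marginal rate of substitution is 24/42.1, so w = 24/(42.1+24) = 0.363.

w = 0.363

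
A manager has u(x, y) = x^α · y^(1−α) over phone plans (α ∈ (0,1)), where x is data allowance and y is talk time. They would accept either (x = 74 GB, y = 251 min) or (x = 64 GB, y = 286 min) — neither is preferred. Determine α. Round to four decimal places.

α ≈ 0.4734

Indifference: 74^α · 251^(1−α) = 64^α · 286^(1−α).
Taking logs: α·ln 74 + (1−α)·ln 251 = α·ln 64 + (1−α)·ln 286, i.e. α·0.1451820 = (1−α)·0.1305389.
So α/(1−α) = (0.1305389)/(0.1451820) = 0.8991397, and α = 0.8991397/1.8991397 ≈ 0.4734.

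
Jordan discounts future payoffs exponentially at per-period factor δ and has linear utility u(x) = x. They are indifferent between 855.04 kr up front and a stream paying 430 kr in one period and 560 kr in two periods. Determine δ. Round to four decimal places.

δ ≈ 0.9100

The stream is worth 430δ + 560δ² today, so 430δ + 560δ² = 855.04.
Rearranged: 560δ² + 430δ − 855.04 = 0.
The positive root is δ = [−430 + √(430² + 4·560·855.04)] / (2·560) = (−430 + 1449.203)/1120 ≈ 0.9100.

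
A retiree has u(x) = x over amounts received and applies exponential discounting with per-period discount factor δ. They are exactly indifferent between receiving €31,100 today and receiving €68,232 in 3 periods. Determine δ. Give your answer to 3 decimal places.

δ ≈ 0.770

Equating discounted utilities: u(31100) = δ^3·u(68232) ⇒ δ^3 = u(31100)/u(68232).
With u(x) = x: δ^3 = 31100/68232 = 0.45580.
Hence δ = (0.45580)^(1/3) = 0.76959.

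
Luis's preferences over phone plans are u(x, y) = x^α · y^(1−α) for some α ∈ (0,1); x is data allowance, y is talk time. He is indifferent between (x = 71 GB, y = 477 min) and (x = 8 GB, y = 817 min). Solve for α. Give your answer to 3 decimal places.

α ≈ 0.198

The Cobb–Douglas utilities coincide, so 71^α·477^(1−α) = 8^α·817^(1−α).
Taking logs: α·ln 71 + (1−α)·ln 477 = α·ln 8 + (1−α)·ln 817, i.e. α·2.183238 = (1−α)·0.538123.
With A = 2.183238 and B = 0.538123: α·A = (1−α)·B, so α = B/(A+B) = 0.538123/2.721361 ≈ 0.198.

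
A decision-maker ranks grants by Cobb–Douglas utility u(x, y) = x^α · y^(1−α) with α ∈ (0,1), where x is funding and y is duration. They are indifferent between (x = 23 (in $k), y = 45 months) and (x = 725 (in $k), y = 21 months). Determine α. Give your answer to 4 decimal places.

The Cobb–Douglas utilities coincide, so 23^α·45^(1−α) = 725^α·21^(1−α).
Taking logs: α·ln 23 + (1−α)·ln 45 = α·ln 725 + (1−α)·ln 21, i.e. α·-3.4506774 = (1−α)·-0.7621401.
So α/(1−α) = (-0.7621401)/(-3.4506774) = 0.2208668, and α = 0.2208668/1.2208668 ≈ 0.1809.

α ≈ 0.1809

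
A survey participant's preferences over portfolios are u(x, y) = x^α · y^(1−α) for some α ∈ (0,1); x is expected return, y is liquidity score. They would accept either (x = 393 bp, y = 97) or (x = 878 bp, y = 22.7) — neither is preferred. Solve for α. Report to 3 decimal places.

Set the two utilities equal: 393^α·97^(1−α) = 878^α·22.7^(1−α).
Taking logs: α·ln 393 + (1−α)·ln 97 = α·ln 878 + (1−α)·ln 22.7, i.e. α·-0.803837 = (1−α)·-1.452346.
So α/(1−α) = (-1.452346)/(-0.803837) = 1.806767, and α = 1.806767/2.806767 ≈ 0.644.

α ≈ 0.644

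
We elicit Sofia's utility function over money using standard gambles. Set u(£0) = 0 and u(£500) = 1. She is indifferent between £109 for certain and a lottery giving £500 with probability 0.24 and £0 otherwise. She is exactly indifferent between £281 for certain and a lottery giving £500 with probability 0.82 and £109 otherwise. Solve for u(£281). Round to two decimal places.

0.86

First, u(£109) = 0.24·u(£500) + 0.76·u(£0) = 0.24.
Chaining: u(£281) = 0.82·1.00 + 0.18·0.24 = 0.8632.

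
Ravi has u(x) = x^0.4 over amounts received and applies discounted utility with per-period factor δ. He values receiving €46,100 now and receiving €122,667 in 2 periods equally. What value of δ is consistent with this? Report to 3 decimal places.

Indifference means u(46100) = δ^2 · u(122667), so δ^2 = u(46100)/u(122667).
With u(x) = x^0.4: δ^2 = 46100^0.4/122667^0.4 = (46100/122667)^0.4 = 0.67607.
Taking the square root: δ = 0.67607^(1/2) ≈ 0.822.

δ ≈ 0.822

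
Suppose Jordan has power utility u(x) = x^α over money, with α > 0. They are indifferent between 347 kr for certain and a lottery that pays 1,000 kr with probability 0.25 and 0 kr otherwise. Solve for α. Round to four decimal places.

α ≈ 1.3098

EU(lottery) = 0.25·1000^α + 0.75·0 = 0.25·1000^α.
Equating: 347^α = 0.25·1000^α, i.e. 0.3470^α = 0.25.
Taking logs: α·ln(347/1000) = ln(0.25), so α = -1.3862944 / -1.0584305 ≈ 1.3098.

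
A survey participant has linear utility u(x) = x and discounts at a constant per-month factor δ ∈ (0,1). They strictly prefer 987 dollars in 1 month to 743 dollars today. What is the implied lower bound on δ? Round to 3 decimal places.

δ > 0.753

The preference means 743 < δ·987.
Dividing through by 987 gives δ > 0.75279.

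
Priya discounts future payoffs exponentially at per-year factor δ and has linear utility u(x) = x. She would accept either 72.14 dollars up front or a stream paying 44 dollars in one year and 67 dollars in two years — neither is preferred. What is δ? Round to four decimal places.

The stream is worth 44δ + 67δ² today, so 44δ + 67δ² = 72.14.
So 67δ² + 44δ − 72.14 = 0.
δ = (−44 + √(44² + 4·67·72.14)) / (2·67) = (−44 + √21269.52) / 134 ≈ 0.7600.

δ ≈ 0.7600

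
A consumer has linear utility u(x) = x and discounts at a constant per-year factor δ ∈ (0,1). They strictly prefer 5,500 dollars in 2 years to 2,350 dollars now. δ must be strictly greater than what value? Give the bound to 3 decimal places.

Comparing present values: 2350 < δ^2·5500.
Dividing by 5500: δ^2 > 0.42727. Both sides are positive, so the square root keeps the direction.
δ > (2350/5500)^(1/2) ≈ 0.654.

δ > 0.654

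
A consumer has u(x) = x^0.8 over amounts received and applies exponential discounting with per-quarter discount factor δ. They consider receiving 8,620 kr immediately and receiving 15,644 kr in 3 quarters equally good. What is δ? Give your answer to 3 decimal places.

δ ≈ 0.853

Equating discounted utilities: u(8620) = δ^3·u(15644) ⇒ δ^3 = u(8620)/u(15644).
Since u(x) = x^0.8, δ^3 = (8620/15644)^0.8 = 0.55101^0.8 = 0.62077.
Taking the cube root: δ = 0.62077^(1/3) ≈ 0.853.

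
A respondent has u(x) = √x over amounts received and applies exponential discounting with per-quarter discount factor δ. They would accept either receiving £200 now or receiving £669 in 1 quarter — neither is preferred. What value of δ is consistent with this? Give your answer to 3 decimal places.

Equating discounted utilities: u(200) = δ·u(669) ⇒ δ = u(200)/u(669).
Since u(x) = √x, δ = √(200/669) = 0.54677.

δ ≈ 0.547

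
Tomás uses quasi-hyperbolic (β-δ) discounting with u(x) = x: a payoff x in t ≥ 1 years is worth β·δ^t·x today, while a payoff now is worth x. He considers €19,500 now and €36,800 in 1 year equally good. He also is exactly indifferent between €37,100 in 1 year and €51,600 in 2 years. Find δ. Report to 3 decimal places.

From the later pair, β·δ^1·37100 = β·δ^2·51600; dividing through, δ = 37100/51600 = 0.71899.

δ ≈ 0.719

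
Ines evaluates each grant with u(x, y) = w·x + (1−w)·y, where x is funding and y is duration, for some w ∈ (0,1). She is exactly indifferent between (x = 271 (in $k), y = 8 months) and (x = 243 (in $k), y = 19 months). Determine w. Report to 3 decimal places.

w = 0.282

Equating utilities: w·271 + (1−w)·8 = w·243 + (1−w)·19.
Collecting terms: w·28 = (1−w)·11.
The marginal rate of substitution is 11/28, so w = 11/(28+11) = 0.282.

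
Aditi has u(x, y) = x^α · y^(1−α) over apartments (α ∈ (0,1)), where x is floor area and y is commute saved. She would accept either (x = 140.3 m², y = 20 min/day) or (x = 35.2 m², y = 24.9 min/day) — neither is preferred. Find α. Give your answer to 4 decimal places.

α ≈ 0.1368

The Cobb–Douglas utilities coincide, so 140.3^α·20^(1−α) = 35.2^α·24.9^(1−α).
Taking logs: α·ln 140.3 + (1−α)·ln 20 = α·ln 35.2 + (1−α)·ln 24.9, i.e. α·1.3827369 = (1−α)·0.2191355.
So α/(1−α) = (0.2191355)/(1.3827369) = 0.1584795, and α = 0.1584795/1.1584795 ≈ 0.1368.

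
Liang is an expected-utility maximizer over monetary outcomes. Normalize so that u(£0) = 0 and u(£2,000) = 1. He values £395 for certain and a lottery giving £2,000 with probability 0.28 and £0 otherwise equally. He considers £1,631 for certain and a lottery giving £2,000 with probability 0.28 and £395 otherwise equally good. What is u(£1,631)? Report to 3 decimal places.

0.482

First, u(£395) = 0.28·u(£2,000) + 0.72·u(£0) = 0.28.
Chaining: u(£1,631) = 0.28·1.00 + 0.72·0.28 = 0.4816.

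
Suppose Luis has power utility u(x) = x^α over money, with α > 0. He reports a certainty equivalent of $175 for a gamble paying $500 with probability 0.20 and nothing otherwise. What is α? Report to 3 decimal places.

The lottery's expected utility is 0.20·u(500) + 0.80·u(0) = 0.20·500^α (since u(0) = 0 for α > 0).
Indifference: 175^α = 0.20·500^α, so (175/500)^α = 0.20.
Taking logs: α·ln(175/500) = ln(0.20), so α = -1.609438 / -1.049822 ≈ 1.533.

α ≈ 1.533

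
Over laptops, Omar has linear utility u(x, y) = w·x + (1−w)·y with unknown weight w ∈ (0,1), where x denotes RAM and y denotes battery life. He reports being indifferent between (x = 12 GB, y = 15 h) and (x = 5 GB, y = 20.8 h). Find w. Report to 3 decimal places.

Equating utilities: w·12 + (1−w)·15 = w·5 + (1−w)·20.8.
Collecting terms: w·7 = (1−w)·5.8.
The marginal rate of substitution is 5.8/7, so w = 5.8/(7+5.8) = 0.453.

w = 0.453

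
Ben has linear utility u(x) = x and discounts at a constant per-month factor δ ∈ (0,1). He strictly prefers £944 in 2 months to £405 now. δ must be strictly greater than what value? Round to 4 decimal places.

Under u(x) = x this choice says 405 < δ^2·944.
So δ^2 > 405/944 = 0.42903; taking the square root of both positive sides preserves the inequality.
δ > (405/944)^(1/2) ≈ 0.6550.

δ > 0.6550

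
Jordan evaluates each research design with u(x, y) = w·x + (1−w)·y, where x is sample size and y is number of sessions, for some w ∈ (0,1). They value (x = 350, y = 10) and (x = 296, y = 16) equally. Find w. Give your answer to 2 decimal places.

Equating utilities: w·350 + (1−w)·10 = w·296 + (1−w)·16.
w·(350−296) = (1−w)·(16−10), i.e. w·54 = (1−w)·6.
The marginal rate of substitution is 6/54, so w = 6/(54+6) = 0.10.

w = 0.10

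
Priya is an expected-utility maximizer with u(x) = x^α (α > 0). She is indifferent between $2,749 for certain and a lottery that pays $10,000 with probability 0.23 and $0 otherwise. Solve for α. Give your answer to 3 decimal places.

α ≈ 1.138

Since u(0) = 0, the lottery's EU is 0.23·10000^α.
Equating: 2749^α = 0.23·10000^α, i.e. 0.2749^α = 0.23.
Take logs: α = ln 0.23 / ln(2749/10000) ≈ 1.13809.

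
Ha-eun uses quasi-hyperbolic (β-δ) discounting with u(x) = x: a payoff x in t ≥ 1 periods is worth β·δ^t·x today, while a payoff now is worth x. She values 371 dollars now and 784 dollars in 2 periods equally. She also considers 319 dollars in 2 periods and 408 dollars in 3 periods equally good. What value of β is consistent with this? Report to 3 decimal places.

β ≈ 0.774

Both payoffs in the second observation are in the future, so β drops out: δ^2·319 = δ^3·408 ⇒ δ = 319/408 = 0.78186.
Substituting δ into 371 = β·δ^2·784: β = 371/(479.267) ≈ 0.774.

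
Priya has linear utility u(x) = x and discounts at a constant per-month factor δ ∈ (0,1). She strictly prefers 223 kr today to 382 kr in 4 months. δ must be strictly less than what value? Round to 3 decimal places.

δ < 0.874

The preference means 223 > δ^4·382.
Hence δ^4 < 223/382 = 0.58377, and x ↦ x^(1/4) is increasing on (0,∞).
δ < 0.58377^(1/4) = 0.874.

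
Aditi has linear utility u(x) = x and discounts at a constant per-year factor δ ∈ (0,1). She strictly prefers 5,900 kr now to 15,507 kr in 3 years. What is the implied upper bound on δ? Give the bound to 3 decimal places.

Comparing present values: 5900 > δ^3·15507.
So δ^3 < 5900/15507 = 0.38047; taking the cube root of both positive sides preserves the inequality.
δ < 0.38047^(1/3) = 0.725.

δ < 0.725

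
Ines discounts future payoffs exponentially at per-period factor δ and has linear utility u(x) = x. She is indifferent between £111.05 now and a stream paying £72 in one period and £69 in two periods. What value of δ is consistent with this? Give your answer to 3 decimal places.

Equating present values: 111.05 = 72δ + 69δ².
So 69δ² + 72δ − 111.05 = 0.
By the quadratic formula (taking the positive root), δ = (−72 + √35833.80) / 138 ≈ 0.850.

δ ≈ 0.850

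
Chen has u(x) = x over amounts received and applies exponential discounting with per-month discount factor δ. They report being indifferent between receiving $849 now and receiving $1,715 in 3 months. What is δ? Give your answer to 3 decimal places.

δ ≈ 0.791

Indifference means u(849) = δ^3 · u(1715), so δ^3 = u(849)/u(1715).
With u(x) = x: δ^3 = 849/1715 = 0.49504.
So δ = 0.49504^(1/3) ≈ 0.791.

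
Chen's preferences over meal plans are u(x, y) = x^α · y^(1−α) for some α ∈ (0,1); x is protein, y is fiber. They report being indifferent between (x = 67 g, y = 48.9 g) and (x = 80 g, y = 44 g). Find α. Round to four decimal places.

α ≈ 0.3732

Indifference: 67^α · 48.9^(1−α) = 80^α · 44^(1−α).
Taking logs: α·ln 67 + (1−α)·ln 48.9 = α·ln 80 + (1−α)·ln 44, i.e. α·-0.1773340 = (1−α)·-0.1055878.
With A = -0.1773340 and B = -0.1055878: α·A = (1−α)·B, so α = B/(A+B) = -0.1055878/-0.2829218 ≈ 0.3732.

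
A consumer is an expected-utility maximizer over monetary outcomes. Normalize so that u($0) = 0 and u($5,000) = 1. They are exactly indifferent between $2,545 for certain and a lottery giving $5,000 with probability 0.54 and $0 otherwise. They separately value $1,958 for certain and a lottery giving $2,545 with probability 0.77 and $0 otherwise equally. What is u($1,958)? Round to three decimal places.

First, u($2,545) = 0.54·u($5,000) + 0.46·u($0) = 0.54.
Then u($1,958) = 0.77·u($2,545) + 0.23·u($0) = 0.77·0.54 + 0.23·0.00 = 0.4158.

0.416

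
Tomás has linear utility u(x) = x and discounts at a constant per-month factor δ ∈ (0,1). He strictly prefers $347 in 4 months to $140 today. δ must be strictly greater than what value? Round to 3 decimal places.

Under u(x) = x this choice says 140 < δ^4·347.
Dividing by 347: δ^4 > 0.40346. Both sides are positive, so the 4th root keeps the direction.
δ > (140/347)^(1/4) ≈ 0.797.

δ > 0.797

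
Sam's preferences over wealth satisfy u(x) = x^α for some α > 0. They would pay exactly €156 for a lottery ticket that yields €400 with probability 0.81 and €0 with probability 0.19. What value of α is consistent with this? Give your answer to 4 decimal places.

The lottery's expected utility is 0.81·u(400) + 0.19·u(0) = 0.81·400^α (since u(0) = 0 for α > 0).
Setting u(156) equal to that: 156^α = 0.81·400^α ⇒ (156/400)^α = 0.81.
Taking logs: α·ln(156/400) = ln(0.81), so α = -0.2107210 / -0.9416085 ≈ 0.2238.

α ≈ 0.2238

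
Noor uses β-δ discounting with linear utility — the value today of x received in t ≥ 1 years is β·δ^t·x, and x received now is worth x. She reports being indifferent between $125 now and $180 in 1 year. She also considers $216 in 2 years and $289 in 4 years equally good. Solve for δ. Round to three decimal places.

δ ≈ 0.865

From the later pair, β·δ^2·216 = β·δ^4·289; dividing through, δ^2 = 216/289 = 0.74740, so δ = 0.86453.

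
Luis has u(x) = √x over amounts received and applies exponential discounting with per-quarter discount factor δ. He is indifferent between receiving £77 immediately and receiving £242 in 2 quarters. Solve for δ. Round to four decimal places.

δ ≈ 0.7510

Equating discounted utilities: u(77) = δ^2·u(242) ⇒ δ^2 = u(77)/u(242).
Since u(x) = √x, δ^2 = √(77/242) = 0.56408.
So δ = 0.56408^(1/2) ≈ 0.7510.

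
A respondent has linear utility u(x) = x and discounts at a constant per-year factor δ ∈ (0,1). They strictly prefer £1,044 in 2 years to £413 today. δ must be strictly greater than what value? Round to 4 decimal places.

Comparing present values: 413 < δ^2·1044.
Dividing by 1044: δ^2 > 0.39559. Both sides are positive, so the square root keeps the direction.
δ > 0.39559^(1/2) = 0.6290.

δ > 0.6290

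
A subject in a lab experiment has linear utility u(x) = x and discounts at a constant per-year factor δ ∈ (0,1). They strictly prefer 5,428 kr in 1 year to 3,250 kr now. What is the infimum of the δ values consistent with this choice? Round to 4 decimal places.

δ > 0.5987

Under u(x) = x this choice says 3250 < δ·5428.
So δ > 3250/5428 = 0.59875.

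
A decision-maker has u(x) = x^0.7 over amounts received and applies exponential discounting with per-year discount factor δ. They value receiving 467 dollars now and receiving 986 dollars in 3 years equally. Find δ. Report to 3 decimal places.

δ ≈ 0.840

The payoff in 3 years is discounted by δ^3, so u(467) = δ^3·u(986) and δ^3 = u(467)/u(986).
Since u(x) = x^0.7, δ^3 = (467/986)^0.7 = 0.47363^0.7 = 0.59266.
Taking the cube root: δ = 0.59266^(1/3) ≈ 0.840.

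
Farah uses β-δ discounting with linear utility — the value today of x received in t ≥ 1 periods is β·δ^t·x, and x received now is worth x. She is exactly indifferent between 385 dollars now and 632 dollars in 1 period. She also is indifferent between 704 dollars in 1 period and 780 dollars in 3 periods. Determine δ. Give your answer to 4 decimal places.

Both payoffs in the second observation are in the future, so β drops out: δ^1·704 = δ^3·780 ⇒ δ^2 = 704/780 = 0.90256, so δ = 0.95003.

δ ≈ 0.9500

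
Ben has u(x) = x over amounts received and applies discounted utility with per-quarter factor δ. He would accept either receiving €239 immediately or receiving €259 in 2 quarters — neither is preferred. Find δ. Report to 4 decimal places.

δ ≈ 0.9606

Equating discounted utilities: u(239) = δ^2·u(259) ⇒ δ^2 = u(239)/u(259).
With u(x) = x: δ^2 = 239/259 = 0.92278.
Hence δ = (0.92278)^(1/2) = 0.960614.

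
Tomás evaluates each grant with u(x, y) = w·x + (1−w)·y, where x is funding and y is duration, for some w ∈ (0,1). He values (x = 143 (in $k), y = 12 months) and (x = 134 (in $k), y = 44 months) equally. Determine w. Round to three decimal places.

Indifference: w·143 + (1−w)·12 = w·134 + (1−w)·44.
Collecting terms: w·9 = (1−w)·32.
So w/(1−w) = 32/9 = 3.5556, giving w = 32/(9+32) = 0.780.

w = 0.780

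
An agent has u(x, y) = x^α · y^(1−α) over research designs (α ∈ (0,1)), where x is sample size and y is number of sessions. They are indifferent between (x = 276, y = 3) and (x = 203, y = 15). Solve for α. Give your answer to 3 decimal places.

α ≈ 0.840

The Cobb–Douglas utilities coincide, so 276^α·3^(1−α) = 203^α·15^(1−α).
(276/203)^α = (15/3)^(1−α); take logs: α·ln(276/203) = (1−α)·ln(15/3), i.e. α·0.307195 = (1−α)·1.609438.
With A = 0.307195 and B = 1.609438: α·A = (1−α)·B, so α = B/(A+B) = 1.609438/1.916633 ≈ 0.840.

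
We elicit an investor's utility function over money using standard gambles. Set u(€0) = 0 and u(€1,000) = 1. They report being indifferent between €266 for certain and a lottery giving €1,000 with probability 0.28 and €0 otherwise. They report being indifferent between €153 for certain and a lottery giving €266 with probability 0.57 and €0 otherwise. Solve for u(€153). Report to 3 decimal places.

0.160

First, u(€266) = 0.28·u(€1,000) + 0.72·u(€0) = 0.28.
Chaining: u(€153) = 0.57·0.28 + 0.43·0.00 = 0.1596.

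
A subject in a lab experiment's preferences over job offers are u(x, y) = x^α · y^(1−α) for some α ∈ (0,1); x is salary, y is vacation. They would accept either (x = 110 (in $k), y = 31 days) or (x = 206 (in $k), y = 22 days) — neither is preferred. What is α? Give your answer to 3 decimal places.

Indifference: 110^α · 31^(1−α) = 206^α · 22^(1−α).
Rearrange to (110/206)^α = (22/31)^(1−α) and take logs: α·-0.627396 = (1−α)·-0.342945.
Thus α·(-0.970341) = -0.342945, so α = -0.342945/-0.970341 ≈ 0.353.

α ≈ 0.353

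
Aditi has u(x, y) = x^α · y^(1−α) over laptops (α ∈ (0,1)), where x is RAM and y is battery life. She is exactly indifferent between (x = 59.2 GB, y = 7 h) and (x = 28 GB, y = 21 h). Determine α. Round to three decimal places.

α ≈ 0.595

Indifference: 59.2^α · 7^(1−α) = 28^α · 21^(1−α).
Rearrange to (59.2/28)^α = (21/7)^(1−α) and take logs: α·0.748717 = (1−α)·1.098612.
With A = 0.748717 and B = 1.098612: α·A = (1−α)·B, so α = B/(A+B) = 1.098612/1.847329 ≈ 0.595.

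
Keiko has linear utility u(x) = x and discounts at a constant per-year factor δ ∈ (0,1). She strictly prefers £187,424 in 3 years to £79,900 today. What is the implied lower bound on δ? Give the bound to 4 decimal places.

δ > 0.7526

The preference means 79900 < δ^3·187424.
Hence δ^3 > 79900/187424 = 0.42631, and x ↦ x^(1/3) is increasing on (0,∞).
δ > (79900/187424)^(1/3) ≈ 0.7526.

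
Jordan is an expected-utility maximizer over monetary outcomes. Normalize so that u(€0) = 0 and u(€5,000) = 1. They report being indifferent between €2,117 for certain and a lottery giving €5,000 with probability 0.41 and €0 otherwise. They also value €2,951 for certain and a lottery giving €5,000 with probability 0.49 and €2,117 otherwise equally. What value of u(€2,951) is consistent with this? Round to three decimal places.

0.699

From the first indifference, u(€2,117) = 0.41·u(€5,000) + 0.59·u(€0) = 0.41·1 + 0.59·0 = 0.41.
The second indifference gives u(€2,951) = 0.49·u(€5,000) + 0.51·u(€2,117) = 0.49·1.00 + 0.51·0.41 = 0.6991.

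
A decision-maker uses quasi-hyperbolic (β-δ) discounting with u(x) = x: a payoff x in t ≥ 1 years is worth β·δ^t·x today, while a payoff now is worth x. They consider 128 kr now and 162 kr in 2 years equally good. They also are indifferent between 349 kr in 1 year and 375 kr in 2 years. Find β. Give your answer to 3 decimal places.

β ≈ 0.912

The second indifference involves only future payoffs, so β cancels: β·δ^1·349 = β·δ^2·375, giving δ = 349/375 = 0.93067.
Substituting δ into 128 = β·δ^2·162: β = 128/(140.315) ≈ 0.912.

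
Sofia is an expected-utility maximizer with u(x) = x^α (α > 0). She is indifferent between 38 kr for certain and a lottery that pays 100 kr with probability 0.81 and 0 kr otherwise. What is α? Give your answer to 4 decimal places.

EU(lottery) = 0.81·100^α + 0.19·0 = 0.81·100^α.
Equating: 38^α = 0.81·100^α, i.e. 0.3800^α = 0.81.
α = ln(0.81) / ln(38/100) = -0.2107210/-0.9675840 ≈ 0.2178.

α ≈ 0.2178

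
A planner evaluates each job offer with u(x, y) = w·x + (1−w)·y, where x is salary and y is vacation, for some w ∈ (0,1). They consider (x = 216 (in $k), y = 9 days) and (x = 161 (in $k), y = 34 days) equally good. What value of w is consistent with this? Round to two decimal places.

w = 0.31

Equating utilities: w·216 + (1−w)·9 = w·161 + (1−w)·34.
Collecting terms: w·55 = (1−w)·25.
So w/(1−w) = 25/55 = 0.4545, giving w = 25/(55+25) = 0.31.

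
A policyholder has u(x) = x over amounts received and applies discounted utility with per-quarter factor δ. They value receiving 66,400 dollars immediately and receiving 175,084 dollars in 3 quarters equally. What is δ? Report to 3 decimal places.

δ ≈ 0.724

Indifference means u(66400) = δ^3 · u(175084), so δ^3 = u(66400)/u(175084).
With u(x) = x: δ^3 = 66400/175084 = 0.37925.
Hence δ = (0.37925)^(1/3) = 0.72384.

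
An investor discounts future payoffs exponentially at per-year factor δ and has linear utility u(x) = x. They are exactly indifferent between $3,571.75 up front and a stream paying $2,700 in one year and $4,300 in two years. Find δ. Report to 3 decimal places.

The stream is worth 2700δ + 4300δ² today, so 2700δ + 4300δ² = 3571.75.
So 4300δ² + 2700δ − 3571.75 = 0.
δ = (−2700 + √(2700² + 4·4300·3571.75)) / (2·4300) = (−2700 + √68724100.00) / 8600 ≈ 0.650.

δ ≈ 0.650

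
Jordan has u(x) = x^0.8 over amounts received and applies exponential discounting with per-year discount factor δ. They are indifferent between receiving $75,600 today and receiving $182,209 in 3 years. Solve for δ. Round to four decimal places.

δ ≈ 0.7909

The payoff in 3 years is discounted by δ^3, so u(75600) = δ^3·u(182209) and δ^3 = u(75600)/u(182209).
With u(x) = x^0.8: δ^3 = 75600^0.8/182209^0.8 = (75600/182209)^0.8 = 0.49472.
Taking the cube root: δ = 0.49472^(1/3) ≈ 0.7909.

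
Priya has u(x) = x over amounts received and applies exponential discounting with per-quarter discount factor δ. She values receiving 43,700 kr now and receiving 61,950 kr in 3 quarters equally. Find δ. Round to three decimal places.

δ ≈ 0.890

Indifference means u(43700) = δ^3 · u(61950), so δ^3 = u(43700)/u(61950).
With u(x) = x: δ^3 = 43700/61950 = 0.70541.
Hence δ = (0.70541)^(1/3) = 0.89018.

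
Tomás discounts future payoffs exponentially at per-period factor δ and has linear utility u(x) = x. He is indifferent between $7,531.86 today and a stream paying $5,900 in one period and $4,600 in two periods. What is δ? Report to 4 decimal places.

δ ≈ 0.7900

Present value of the stream is 5900·δ + 4600·δ². Indifference gives 5900δ + 4600δ² = 7531.86.
Rearranged: 4600δ² + 5900δ − 7531.86 = 0.
By the quadratic formula (taking the positive root), δ = (−5900 + √173396224.00) / 9200 ≈ 0.7900.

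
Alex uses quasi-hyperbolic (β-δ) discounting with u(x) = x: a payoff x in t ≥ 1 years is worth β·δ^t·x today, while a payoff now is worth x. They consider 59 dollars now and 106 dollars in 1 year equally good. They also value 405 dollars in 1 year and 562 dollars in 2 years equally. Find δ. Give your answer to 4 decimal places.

δ ≈ 0.7206

The second indifference involves only future payoffs, so β cancels: β·δ^1·405 = β·δ^2·562, giving δ = 405/562 = 0.72064.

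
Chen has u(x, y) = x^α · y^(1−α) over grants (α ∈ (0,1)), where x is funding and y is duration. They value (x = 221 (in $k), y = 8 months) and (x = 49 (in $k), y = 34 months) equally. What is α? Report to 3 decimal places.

Indifference: 221^α · 8^(1−α) = 49^α · 34^(1−α).
Taking logs: α·ln 221 + (1−α)·ln 8 = α·ln 49 + (1−α)·ln 34, i.e. α·1.506342 = (1−α)·1.446919.
So α/(1−α) = (1.446919)/(1.506342) = 0.960551, and α = 0.960551/1.960551 ≈ 0.490.

α ≈ 0.490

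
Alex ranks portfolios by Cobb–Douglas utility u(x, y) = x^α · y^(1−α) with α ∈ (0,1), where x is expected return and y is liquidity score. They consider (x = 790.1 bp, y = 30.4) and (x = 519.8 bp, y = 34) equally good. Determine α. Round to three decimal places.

α ≈ 0.211

The Cobb–Douglas utilities coincide, so 790.1^α·30.4^(1−α) = 519.8^α·34^(1−α).
Taking logs: α·ln 790.1 + (1−α)·ln 30.4 = α·ln 519.8 + (1−α)·ln 34, i.e. α·0.418715 = (1−α)·0.111918.
With A = 0.418715 and B = 0.111918: α·A = (1−α)·B, so α = B/(A+B) = 0.111918/0.530633 ≈ 0.211.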